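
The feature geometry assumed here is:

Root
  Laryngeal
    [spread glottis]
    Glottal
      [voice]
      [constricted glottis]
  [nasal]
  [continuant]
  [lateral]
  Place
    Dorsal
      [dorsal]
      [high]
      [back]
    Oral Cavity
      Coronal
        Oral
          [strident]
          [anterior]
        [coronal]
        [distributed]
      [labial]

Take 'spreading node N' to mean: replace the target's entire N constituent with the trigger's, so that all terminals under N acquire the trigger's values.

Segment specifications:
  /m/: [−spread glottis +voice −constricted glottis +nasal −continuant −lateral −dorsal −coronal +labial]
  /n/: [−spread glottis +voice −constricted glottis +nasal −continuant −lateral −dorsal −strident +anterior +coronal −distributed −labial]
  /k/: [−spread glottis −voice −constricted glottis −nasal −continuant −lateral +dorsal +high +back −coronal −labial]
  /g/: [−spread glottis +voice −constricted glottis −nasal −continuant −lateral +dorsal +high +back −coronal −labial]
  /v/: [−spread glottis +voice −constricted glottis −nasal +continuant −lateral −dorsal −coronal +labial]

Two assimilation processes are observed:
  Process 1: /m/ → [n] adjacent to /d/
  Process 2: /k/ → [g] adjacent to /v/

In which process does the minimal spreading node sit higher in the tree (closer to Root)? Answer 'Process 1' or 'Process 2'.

Process 1 alters [labial], [coronal], [anterior], [distributed], [strident]; the lowest common ancestor is Oral Cavity (depth 2 from Root).
Process 2: the feature that changes is [voice]; the minimal node is [voice] (depth 3).
Oral Cavity (depth 2) sits above [voice] (depth 3), making Process 1 the one with the higher spreading node.

Process 1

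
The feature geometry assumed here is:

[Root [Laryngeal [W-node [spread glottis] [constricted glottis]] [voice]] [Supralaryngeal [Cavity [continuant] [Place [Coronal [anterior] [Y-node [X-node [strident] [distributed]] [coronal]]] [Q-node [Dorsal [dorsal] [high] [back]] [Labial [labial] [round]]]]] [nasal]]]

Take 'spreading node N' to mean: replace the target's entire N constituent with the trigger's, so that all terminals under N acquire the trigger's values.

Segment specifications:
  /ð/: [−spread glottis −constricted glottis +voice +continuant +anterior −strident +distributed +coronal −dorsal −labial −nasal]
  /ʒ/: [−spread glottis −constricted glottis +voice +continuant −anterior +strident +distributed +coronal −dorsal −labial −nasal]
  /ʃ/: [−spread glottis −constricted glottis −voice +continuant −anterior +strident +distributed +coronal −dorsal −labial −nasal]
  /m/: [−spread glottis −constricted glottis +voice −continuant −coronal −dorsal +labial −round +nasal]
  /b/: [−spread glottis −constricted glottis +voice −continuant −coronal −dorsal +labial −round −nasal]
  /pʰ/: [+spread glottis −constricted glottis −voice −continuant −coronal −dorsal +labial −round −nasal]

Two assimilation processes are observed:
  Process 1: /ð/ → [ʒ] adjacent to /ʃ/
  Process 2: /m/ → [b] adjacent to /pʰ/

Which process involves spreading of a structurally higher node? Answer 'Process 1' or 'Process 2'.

Process 1 alters [anterior], [strident]; the lowest common ancestor is Coronal (depth 4 from Root).
In Process 2, [nasal] changes, so the minimal spreading node is [nasal] at depth 2.
Depth 2 < depth 4; Process 2 involves the structurally higher constituent [nasal].

Process 2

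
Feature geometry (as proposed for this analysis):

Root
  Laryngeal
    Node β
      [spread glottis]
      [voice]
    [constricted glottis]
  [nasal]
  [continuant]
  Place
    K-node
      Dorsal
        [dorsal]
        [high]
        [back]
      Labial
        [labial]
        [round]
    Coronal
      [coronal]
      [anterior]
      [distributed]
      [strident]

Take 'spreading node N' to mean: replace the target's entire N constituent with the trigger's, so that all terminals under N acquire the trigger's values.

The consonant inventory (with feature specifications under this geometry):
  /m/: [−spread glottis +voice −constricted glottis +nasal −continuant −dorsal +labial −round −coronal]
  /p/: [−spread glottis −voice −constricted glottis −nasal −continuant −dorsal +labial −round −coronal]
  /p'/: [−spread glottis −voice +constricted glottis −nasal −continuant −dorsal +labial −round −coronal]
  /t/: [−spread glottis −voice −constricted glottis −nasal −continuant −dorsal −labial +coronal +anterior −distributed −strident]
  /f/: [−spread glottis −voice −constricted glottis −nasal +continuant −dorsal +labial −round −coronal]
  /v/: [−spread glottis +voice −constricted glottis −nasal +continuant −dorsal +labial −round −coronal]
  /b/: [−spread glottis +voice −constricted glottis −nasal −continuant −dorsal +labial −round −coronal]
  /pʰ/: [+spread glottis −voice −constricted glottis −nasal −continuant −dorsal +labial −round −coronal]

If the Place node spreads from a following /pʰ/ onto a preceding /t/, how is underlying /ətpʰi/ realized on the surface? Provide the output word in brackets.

Place immediately or transitively dominates [dorsal], [high], [back], [labial], [round], [coronal], [anterior], [distributed], [strident].
Spreading Place from /pʰ/ onto /t/ replaces those values with /pʰ/'s: [−dorsal], [+labial], [−round], [−coronal]. Features outside Place ([spread glottis], [voice], [constricted glottis], …) stay as in /t/.
The resulting bundle matches /p/ in the inventory; substituting it for /t/ gives [əppʰi].

[əppʰi]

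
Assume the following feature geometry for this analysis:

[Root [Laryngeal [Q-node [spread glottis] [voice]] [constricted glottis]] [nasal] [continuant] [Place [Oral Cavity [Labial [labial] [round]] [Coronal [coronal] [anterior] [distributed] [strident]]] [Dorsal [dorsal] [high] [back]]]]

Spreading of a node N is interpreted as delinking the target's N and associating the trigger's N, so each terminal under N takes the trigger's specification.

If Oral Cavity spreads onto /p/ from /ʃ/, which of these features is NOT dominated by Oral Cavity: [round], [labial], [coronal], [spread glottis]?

[spread glottis]

The terminals dominated by Oral Cavity are [labial], [round], [coronal], [anterior], [distributed], [strident].
Of the listed options, [coronal], [labial], [round] are among these and would be overwritten by spreading Oral Cavity.
[spread glottis] is not within the Oral Cavity subtree (it hangs from Q-node), so /p/'s [spread glottis] value survives.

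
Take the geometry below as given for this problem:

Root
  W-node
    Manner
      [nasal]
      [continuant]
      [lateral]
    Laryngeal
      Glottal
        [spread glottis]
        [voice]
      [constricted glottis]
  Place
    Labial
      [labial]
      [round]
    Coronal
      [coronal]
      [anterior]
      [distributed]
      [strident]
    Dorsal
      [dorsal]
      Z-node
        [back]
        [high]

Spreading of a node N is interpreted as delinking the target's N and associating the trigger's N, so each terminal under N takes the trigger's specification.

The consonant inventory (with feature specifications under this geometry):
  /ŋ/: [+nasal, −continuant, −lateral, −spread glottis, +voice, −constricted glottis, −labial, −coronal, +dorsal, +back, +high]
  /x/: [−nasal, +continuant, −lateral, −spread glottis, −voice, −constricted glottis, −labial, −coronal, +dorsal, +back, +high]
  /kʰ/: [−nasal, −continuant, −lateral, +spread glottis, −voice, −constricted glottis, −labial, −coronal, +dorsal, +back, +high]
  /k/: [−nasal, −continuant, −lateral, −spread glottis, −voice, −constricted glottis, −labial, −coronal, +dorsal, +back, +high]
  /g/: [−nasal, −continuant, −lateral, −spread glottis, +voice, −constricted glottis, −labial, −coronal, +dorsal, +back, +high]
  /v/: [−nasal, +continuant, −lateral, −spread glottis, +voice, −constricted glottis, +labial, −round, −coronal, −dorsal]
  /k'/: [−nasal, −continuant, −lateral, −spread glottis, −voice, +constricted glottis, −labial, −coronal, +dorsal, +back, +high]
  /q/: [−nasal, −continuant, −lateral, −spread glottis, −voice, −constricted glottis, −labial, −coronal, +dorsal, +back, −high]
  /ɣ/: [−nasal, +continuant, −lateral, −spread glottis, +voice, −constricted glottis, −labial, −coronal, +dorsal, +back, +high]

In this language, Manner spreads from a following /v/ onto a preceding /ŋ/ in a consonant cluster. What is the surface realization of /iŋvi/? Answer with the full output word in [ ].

Manner immediately or transitively dominates [nasal], [continuant], [lateral].
Spreading Manner from /v/ onto /ŋ/ replaces those values with /v/'s: [−nasal], [+continuant], [−lateral]. Features outside Manner ([spread glottis], [voice], [constricted glottis], …) stay as in /ŋ/.
Among the inventory, only /ɣ/ has exactly this specification, giving the surface form [iɣvi].

[iɣvi]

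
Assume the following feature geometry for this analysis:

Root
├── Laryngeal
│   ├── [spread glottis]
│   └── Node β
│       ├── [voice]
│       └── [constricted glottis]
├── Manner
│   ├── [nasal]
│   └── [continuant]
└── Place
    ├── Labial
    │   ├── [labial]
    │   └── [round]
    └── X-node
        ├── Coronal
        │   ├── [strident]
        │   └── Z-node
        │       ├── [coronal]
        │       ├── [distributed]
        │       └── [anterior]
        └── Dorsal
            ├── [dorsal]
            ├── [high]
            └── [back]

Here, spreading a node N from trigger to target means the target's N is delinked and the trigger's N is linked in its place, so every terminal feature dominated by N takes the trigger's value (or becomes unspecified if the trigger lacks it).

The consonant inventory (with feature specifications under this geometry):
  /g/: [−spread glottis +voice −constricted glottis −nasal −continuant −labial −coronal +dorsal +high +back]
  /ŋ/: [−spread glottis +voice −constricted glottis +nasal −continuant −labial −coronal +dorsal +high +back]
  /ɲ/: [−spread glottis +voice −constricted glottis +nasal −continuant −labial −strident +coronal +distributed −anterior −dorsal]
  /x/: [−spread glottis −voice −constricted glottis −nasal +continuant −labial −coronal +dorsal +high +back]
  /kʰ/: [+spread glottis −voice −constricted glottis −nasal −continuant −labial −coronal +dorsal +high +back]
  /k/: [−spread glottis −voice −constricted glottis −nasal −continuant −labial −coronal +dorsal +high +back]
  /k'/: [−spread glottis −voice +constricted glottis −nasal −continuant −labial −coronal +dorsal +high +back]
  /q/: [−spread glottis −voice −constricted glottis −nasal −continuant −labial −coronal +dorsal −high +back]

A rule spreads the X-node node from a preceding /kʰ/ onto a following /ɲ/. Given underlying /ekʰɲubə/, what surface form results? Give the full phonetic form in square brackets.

X-node immediately or transitively dominates [strident], [coronal], [distributed], [anterior], [dorsal], [high], [back].
After delinking /ɲ/'s X-node and linking /kʰ/'s, the affected terminals become [−coronal], [+dorsal], [+high], [+back]; [spread glottis], [voice], [constricted glottis], … (outside X-node) are retained from /ɲ/.
Among the inventory, only /ŋ/ has exactly this specification, giving the surface form [ekʰŋubə].

[ekʰŋubə]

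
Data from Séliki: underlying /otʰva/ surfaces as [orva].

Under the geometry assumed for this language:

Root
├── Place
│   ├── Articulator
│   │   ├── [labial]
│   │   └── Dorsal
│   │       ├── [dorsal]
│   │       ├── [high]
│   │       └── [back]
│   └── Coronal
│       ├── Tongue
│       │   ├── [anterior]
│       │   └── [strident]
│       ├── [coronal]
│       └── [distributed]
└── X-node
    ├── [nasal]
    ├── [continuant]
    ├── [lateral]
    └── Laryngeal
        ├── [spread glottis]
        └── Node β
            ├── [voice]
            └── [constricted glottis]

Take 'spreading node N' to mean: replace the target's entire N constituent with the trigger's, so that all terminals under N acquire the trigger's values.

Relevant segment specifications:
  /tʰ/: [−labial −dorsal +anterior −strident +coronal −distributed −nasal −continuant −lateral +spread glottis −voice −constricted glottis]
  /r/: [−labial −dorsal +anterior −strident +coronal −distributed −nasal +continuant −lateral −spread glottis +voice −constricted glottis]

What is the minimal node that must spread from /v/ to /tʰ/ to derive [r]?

X-node

/tʰ/ and [r] differ in [voice], [spread glottis], [continuant]; every other specified feature is identical.
Tracing each changed feature up the tree, the paths first meet at X-node; any lower node misses at least one of them.
Delinking /tʰ/'s X-node and associating /v/'s X-node gives precisely the feature bundle of [r].
Since [labial], [coronal] are preserved even though /v/ disagrees there, no node above X-node spread.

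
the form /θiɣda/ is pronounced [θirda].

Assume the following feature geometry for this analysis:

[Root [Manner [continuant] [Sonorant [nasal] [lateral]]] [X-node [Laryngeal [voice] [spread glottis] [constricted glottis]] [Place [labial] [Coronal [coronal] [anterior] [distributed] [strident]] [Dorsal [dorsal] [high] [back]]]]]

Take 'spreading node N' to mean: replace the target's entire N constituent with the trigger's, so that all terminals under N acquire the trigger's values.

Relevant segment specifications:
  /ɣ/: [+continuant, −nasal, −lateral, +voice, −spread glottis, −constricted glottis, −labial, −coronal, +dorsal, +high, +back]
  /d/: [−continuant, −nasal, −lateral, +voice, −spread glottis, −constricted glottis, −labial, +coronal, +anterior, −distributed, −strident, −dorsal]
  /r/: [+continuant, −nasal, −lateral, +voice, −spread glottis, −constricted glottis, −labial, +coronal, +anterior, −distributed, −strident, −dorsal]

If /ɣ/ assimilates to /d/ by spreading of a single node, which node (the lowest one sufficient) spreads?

Place

The alternation /ɣ/ → [r] changes [coronal], [anterior], [distributed], [strident], [dorsal], [high], [back] and nothing else.
The smallest constituent containing every changed terminal is Place — each of its daughters lacks at least one of the affected features.
If Place spreads, every terminal under it takes /d/'s value, producing [r] as observed.
[continuant], a feature on which the two segments disagree outside Place, is unchanged — nothing dominating it spread, and Place is the minimal sufficient constituent.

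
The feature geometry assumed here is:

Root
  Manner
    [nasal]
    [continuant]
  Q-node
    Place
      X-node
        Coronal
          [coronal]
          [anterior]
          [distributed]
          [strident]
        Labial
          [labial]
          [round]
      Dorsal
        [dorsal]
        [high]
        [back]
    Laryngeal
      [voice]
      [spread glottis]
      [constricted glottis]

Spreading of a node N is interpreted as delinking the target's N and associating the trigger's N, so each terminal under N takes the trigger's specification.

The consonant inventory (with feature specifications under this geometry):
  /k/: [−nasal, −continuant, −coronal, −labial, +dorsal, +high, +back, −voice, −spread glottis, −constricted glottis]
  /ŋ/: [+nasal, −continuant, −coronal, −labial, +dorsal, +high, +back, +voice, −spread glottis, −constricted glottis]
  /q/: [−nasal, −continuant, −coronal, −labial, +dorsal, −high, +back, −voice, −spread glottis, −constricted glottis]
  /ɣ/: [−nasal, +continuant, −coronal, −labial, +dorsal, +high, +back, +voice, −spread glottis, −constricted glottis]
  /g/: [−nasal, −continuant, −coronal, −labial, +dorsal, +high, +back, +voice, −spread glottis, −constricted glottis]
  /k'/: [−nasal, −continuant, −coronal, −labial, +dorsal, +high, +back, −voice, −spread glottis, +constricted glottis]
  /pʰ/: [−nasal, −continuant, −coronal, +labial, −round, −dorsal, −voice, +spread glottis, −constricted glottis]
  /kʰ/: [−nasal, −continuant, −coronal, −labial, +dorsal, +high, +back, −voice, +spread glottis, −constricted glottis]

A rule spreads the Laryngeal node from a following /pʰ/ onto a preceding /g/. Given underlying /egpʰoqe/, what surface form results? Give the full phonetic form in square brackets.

[ekʰpʰoqe]

The Laryngeal node dominates the terminals [voice], [spread glottis], [constricted glottis].
The target acquires /pʰ/'s values for everything under Laryngeal — [−voice], [+spread glottis], [−constricted glottis] — while keeping its own [nasal], [continuant], [coronal], ….
Among the inventory, only /kʰ/ has exactly this specification, giving the surface form [ekʰpʰoqe].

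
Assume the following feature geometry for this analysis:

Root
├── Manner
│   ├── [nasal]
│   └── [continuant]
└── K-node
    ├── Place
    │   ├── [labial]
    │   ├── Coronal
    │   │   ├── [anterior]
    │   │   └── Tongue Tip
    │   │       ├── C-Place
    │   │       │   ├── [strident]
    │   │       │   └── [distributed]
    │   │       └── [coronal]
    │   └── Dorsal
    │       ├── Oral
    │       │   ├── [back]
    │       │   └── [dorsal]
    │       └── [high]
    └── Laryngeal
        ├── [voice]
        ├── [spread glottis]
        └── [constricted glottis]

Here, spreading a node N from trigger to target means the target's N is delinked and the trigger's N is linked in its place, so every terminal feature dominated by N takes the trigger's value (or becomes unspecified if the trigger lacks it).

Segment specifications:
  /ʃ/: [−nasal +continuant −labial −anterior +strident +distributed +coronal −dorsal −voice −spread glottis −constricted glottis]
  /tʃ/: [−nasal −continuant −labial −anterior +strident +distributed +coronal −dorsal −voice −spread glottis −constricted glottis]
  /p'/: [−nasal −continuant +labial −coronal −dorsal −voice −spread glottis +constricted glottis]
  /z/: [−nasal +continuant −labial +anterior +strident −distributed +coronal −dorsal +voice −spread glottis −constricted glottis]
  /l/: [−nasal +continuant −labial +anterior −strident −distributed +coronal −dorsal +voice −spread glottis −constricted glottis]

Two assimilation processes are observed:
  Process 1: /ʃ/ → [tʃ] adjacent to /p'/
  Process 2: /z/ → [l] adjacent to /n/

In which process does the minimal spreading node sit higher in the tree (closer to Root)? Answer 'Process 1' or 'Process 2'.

Process 1: the feature that changes is [continuant]; the minimal node is [continuant] (depth 2).
In Process 2, [strident] changes, so the minimal spreading node is [strident] at depth 6.
Depth 2 < depth 6; Process 1 involves the structurally higher constituent [continuant].

Process 1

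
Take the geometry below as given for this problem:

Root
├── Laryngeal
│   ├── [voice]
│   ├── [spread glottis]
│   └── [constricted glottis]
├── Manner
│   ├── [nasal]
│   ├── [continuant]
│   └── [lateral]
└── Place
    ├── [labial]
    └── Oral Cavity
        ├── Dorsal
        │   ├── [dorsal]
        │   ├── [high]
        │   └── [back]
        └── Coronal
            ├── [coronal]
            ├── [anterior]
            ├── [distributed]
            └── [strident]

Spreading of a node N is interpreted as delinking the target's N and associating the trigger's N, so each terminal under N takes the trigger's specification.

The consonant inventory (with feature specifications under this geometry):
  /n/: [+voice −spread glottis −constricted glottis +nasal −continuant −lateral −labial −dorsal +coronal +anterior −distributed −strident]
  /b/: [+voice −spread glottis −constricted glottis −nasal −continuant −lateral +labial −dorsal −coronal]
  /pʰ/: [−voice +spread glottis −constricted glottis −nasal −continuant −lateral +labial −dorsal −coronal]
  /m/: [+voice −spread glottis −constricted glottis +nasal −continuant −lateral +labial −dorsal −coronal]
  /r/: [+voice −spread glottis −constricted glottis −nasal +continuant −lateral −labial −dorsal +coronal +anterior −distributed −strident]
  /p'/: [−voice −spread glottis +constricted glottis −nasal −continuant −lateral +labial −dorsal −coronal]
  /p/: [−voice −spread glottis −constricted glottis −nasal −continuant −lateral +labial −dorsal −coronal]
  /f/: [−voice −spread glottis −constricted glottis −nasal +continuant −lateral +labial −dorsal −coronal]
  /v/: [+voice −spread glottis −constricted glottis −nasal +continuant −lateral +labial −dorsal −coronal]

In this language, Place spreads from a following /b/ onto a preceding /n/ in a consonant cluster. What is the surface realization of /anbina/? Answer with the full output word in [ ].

[ambina]

Place immediately or transitively dominates [labial], [dorsal], [high], [back], [coronal], [anterior], [distributed], [strident].
Spreading Place from /b/ onto /n/ replaces those values with /b/'s: [+labial], [−dorsal], [−coronal]. Features outside Place ([voice], [spread glottis], [constricted glottis], …) stay as in /n/.
Among the inventory, only /m/ has exactly this specification, giving the surface form [ambina].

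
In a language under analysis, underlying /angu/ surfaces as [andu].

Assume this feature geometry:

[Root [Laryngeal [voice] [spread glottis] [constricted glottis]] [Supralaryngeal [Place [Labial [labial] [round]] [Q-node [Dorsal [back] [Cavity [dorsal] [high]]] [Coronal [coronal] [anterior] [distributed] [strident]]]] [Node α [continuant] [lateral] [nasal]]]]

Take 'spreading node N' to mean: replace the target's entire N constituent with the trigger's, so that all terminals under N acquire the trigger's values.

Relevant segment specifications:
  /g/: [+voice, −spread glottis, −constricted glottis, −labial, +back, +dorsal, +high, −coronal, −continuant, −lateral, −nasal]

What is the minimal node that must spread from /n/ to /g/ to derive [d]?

Q-node

Feature comparison: [coronal], [anterior], [distributed], [strident], [dorsal], [high], [back] differ between /g/ and [d]; the remaining terminals match.
Tracing each changed feature up the tree, the paths first meet at Q-node; any lower node misses at least one of them.
Delinking /g/'s Q-node and associating /n/'s Q-node gives precisely the feature bundle of [d].
[nasal], a feature on which the two segments disagree outside Q-node, is unchanged — nothing dominating it spread, and Q-node is the minimal sufficient constituent.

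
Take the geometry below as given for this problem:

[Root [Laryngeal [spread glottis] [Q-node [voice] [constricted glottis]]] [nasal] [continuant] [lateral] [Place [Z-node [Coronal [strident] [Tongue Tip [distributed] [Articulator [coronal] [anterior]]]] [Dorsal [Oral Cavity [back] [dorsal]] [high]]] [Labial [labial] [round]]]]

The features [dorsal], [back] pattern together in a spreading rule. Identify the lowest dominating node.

Oral Cavity

[dorsal]: Root / Place / Z-node / Dorsal / Oral Cavity / [dorsal].
[back]: Root / Place / Z-node / Dorsal / Oral Cavity / [back].
The listed terminals split across distinct daughters of Oral Cavity, so Oral Cavity itself is the smallest node containing them all.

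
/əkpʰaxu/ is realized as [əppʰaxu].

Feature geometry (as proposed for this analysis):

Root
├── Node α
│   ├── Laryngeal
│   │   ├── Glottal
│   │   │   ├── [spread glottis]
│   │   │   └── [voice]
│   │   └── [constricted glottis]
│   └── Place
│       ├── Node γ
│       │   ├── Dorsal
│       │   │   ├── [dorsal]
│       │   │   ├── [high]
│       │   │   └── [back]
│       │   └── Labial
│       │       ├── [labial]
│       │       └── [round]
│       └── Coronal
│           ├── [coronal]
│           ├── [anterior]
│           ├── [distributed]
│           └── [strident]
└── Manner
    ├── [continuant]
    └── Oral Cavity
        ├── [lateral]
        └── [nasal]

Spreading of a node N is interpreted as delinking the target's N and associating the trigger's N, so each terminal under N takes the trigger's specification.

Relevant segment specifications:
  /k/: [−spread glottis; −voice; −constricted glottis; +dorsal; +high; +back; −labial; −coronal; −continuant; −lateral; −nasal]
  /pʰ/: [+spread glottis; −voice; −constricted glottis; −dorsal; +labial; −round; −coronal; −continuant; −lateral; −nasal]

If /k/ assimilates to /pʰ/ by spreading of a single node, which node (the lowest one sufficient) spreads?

Feature comparison: [labial], [round], [dorsal], [high], [back] differ between /k/ and [p]; the remaining terminals match.
These terminals are all dominated by Node γ, and no proper subconstituent of Node γ covers them all; Node γ is their lowest common ancestor.
If Node γ spreads, every terminal under it takes /pʰ/'s value, producing [p] as observed.
[spread glottis], a feature on which the two segments disagree outside Node γ, is unchanged — nothing dominating it spread, and Node γ is the minimal sufficient constituent.

Node γ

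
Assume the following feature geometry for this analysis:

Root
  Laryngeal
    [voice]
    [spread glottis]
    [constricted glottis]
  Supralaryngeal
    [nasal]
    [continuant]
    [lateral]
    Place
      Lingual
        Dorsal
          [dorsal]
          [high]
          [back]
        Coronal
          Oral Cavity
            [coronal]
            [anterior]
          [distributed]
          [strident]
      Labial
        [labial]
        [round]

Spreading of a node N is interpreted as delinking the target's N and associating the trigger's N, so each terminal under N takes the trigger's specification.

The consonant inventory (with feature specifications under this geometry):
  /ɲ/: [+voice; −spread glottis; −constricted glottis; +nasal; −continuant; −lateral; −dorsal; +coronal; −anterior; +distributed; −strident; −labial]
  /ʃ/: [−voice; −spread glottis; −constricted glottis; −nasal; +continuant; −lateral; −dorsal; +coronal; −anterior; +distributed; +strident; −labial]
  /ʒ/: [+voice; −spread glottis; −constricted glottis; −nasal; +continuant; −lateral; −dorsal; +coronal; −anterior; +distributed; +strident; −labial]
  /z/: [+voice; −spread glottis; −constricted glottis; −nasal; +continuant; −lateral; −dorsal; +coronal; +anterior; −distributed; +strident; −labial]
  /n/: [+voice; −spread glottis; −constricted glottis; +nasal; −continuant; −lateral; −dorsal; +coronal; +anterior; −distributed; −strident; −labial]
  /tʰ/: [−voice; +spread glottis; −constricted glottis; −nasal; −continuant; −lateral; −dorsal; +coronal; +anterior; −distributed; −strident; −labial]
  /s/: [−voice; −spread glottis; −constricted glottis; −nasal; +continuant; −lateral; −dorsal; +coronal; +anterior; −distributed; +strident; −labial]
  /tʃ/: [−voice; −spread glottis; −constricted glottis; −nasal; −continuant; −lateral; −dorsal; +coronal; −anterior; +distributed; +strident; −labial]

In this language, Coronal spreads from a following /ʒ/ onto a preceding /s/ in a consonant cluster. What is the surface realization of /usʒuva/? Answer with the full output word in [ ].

[uʃʒuva]

Terminals under Coronal in this geometry: [coronal], [anterior], [distributed], [strident].
Spreading Coronal from /ʒ/ onto /s/ replaces those values with /ʒ/'s: [+coronal], [−anterior], [+distributed], [+strident]. Features outside Coronal ([voice], [spread glottis], [constricted glottis], …) stay as in /s/.
The resulting bundle matches /ʃ/ in the inventory; substituting it for /s/ gives [uʃʒuva].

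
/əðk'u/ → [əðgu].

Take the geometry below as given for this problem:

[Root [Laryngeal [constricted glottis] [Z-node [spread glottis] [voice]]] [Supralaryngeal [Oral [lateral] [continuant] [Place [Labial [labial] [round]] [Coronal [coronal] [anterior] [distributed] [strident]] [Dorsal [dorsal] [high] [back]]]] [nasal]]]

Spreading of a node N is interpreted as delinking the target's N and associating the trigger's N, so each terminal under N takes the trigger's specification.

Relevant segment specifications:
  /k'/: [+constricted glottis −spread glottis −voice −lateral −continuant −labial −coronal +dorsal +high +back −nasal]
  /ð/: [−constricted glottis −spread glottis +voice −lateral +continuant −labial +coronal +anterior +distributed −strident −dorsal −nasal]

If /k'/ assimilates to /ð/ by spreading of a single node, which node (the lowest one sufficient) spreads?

Comparing /k'/ with its surface form [g], the features that change are [voice], [constricted glottis].
The smallest constituent containing every changed terminal is Laryngeal — each of its daughters lacks at least one of the affected features.
Spreading Laryngeal from /ð/ overwrites each of those terminals with /ð/'s values, yielding exactly [g].
[coronal], [dorsal] — on which /ð/ differs from /k'/ — are unchanged, so Root cannot have spread; the constituent is no larger than Laryngeal.

Laryngeal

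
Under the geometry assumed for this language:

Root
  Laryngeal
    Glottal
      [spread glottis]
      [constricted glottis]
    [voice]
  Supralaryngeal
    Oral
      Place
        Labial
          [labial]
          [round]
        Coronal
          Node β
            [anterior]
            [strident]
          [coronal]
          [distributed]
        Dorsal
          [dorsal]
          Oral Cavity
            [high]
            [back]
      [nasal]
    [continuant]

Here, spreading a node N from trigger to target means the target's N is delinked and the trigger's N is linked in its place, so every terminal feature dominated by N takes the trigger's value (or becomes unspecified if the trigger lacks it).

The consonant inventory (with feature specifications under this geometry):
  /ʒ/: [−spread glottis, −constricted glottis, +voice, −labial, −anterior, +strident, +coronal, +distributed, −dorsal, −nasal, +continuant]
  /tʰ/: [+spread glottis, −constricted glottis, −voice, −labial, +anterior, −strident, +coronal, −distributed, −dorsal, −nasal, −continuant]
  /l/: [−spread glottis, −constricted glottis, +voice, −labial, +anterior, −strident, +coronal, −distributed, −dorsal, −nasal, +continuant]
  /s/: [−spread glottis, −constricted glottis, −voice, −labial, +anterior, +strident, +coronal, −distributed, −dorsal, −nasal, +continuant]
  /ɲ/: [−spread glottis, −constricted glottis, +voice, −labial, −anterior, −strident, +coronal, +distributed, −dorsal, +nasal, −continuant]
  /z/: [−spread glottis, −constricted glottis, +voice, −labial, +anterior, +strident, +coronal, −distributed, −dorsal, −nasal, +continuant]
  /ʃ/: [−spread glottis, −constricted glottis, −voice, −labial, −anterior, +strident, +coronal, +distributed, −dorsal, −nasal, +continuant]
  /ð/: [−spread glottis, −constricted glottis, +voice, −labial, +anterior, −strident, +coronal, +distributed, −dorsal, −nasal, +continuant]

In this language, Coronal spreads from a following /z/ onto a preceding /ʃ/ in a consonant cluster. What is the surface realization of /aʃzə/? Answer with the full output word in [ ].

[aszə]

The Coronal node dominates the terminals [anterior], [strident], [coronal], [distributed].
Spreading Coronal from /z/ onto /ʃ/ replaces those values with /z/'s: [+anterior], [+strident], [+coronal], [−distributed]. Features outside Coronal ([spread glottis], [constricted glottis], [voice], …) stay as in /ʃ/.
The resulting bundle matches /s/ in the inventory; substituting it for /ʃ/ gives [aszə].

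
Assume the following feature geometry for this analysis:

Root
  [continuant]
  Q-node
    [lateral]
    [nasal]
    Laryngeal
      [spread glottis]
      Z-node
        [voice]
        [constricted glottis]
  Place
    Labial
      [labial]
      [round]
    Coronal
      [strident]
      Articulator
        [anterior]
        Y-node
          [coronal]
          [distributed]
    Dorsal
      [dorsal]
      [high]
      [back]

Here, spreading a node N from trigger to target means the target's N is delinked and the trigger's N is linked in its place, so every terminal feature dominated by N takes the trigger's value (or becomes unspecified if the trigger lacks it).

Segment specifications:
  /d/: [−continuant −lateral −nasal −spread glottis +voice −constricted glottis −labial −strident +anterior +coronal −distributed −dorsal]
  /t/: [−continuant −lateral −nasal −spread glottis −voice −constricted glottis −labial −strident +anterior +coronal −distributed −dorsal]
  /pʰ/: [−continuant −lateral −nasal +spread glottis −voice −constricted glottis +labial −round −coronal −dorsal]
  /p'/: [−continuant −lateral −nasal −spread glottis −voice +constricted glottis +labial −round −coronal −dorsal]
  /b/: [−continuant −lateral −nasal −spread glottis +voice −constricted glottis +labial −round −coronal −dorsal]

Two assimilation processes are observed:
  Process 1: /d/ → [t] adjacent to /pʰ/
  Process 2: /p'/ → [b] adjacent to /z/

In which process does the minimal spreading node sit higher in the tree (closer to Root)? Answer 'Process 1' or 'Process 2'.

Process 1 alters [voice]; the lowest dominating node is [voice] (depth 4 from Root).
Process 2: the features that change are [voice], [constricted glottis]; the minimal node is Z-node (depth 3).
Z-node (depth 3) sits above [voice] (depth 4), making Process 2 the one with the higher spreading node.

Process 2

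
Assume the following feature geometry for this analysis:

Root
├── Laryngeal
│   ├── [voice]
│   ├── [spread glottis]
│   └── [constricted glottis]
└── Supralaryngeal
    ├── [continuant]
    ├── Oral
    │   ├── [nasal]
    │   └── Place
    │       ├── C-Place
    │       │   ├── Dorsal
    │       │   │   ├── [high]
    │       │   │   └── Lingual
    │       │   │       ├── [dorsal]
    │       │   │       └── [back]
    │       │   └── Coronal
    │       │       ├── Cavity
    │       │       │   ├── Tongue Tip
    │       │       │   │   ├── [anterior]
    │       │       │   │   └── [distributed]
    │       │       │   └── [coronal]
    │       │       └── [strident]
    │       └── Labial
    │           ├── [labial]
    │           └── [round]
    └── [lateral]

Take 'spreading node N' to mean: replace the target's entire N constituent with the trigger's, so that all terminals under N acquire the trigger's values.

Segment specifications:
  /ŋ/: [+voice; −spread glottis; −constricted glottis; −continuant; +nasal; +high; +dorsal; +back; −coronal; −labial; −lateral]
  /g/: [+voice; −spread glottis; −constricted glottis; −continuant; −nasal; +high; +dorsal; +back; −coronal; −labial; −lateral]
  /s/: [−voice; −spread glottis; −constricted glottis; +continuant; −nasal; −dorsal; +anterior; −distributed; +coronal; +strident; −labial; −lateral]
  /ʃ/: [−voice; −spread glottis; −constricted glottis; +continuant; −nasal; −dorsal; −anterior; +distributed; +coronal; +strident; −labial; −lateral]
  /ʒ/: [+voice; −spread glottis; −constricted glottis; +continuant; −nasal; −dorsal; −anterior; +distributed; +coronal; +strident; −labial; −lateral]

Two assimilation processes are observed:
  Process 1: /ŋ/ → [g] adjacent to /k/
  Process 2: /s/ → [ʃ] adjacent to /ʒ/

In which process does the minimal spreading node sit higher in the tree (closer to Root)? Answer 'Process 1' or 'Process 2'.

Process 1

Process 1: the feature that changes is [nasal]; the minimal node is [nasal] (depth 3).
In Process 2, [anterior], [distributed] change, so the minimal spreading node is Tongue Tip at depth 7.
Depth 3 < depth 7; Process 1 involves the structurally higher constituent [nasal].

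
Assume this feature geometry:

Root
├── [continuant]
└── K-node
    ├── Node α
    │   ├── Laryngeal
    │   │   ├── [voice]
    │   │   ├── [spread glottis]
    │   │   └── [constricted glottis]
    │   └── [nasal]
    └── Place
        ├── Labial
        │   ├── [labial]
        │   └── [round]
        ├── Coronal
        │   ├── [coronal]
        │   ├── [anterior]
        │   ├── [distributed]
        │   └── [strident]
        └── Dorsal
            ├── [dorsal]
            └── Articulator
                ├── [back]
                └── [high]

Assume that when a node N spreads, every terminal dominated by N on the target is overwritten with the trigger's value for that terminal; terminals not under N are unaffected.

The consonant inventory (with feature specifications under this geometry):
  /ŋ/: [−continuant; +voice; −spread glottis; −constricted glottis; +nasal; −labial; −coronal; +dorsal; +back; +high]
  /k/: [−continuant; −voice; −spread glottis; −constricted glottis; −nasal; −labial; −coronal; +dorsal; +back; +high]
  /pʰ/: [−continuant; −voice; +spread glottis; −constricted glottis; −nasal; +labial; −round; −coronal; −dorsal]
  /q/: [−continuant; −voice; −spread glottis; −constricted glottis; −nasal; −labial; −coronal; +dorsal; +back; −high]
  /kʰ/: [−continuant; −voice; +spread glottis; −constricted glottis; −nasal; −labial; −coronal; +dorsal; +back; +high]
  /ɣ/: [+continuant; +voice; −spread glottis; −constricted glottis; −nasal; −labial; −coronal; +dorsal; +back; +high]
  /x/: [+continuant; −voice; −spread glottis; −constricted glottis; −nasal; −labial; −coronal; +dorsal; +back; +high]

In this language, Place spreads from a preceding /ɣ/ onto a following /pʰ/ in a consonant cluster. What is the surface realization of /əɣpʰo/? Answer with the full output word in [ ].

[əɣkʰo]

The Place node dominates the terminals [labial], [round], [coronal], [anterior], [distributed], [strident], [dorsal], [back], [high].
Spreading Place from /ɣ/ onto /pʰ/ replaces those values with /ɣ/'s: [−labial], [−coronal], [+dorsal], [+back], [+high]. Features outside Place ([continuant], [voice], [spread glottis], …) stay as in /pʰ/.
Among the inventory, only /kʰ/ has exactly this specification, giving the surface form [əɣkʰo].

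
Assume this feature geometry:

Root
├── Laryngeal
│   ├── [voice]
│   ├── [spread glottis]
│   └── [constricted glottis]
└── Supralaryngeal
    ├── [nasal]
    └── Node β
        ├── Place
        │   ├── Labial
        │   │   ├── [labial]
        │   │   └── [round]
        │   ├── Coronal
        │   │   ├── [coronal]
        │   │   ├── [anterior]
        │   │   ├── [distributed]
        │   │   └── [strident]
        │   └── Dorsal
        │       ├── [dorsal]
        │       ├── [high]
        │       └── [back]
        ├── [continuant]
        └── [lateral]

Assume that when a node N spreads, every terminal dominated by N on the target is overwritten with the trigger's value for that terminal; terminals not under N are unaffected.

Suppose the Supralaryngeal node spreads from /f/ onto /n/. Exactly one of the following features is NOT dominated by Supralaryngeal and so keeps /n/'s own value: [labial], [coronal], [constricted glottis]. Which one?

Under this geometry, Supralaryngeal contains [nasal], [labial], [round], [coronal], [anterior], [distributed], [strident], [dorsal], [high], [back], [continuant], [lateral].
Of the listed options, [labial], [coronal] are among these and would be overwritten by spreading Supralaryngeal.
[constricted glottis] is not within the Supralaryngeal subtree (it hangs from Laryngeal), so /n/'s [constricted glottis] value survives.

[constricted glottis]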